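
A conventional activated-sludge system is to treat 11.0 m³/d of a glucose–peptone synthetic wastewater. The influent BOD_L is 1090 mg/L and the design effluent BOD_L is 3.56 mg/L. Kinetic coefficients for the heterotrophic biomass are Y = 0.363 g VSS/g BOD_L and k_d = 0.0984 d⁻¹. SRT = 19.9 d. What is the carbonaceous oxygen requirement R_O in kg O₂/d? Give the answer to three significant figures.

R_O ≈ 9.87 kg O₂/d

The observed yield is Y_obs = Y/(1 + k_d·θ_c) = 0.363 / (1 + 0.0984 × 19.9) = 0.363 / 2.958 = 0.1227 g VSS per g BOD_L removed.
Substrate removed = Q·(S₀ − S) = 11.0 m³/d × (1090 − 3.56) g/m³ = 1.2×10^4 g/d = 11.95 kg/d.
P_X = Y_obs·Q·(S₀ − S) = 0.1227 × 11.95 = 1.467 kg VSS/d.
R_O = Q·ΔS − 1.42 P_X = 11.95 − 2.082 = 9.868 kg O₂/d.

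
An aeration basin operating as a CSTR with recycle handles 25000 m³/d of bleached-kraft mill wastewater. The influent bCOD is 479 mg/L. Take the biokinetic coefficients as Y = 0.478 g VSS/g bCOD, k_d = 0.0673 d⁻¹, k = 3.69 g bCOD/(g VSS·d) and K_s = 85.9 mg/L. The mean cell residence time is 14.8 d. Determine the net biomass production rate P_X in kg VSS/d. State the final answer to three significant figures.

For a completely mixed reactor with recycle the Lawrence–McCarty relation gives S = K_s·(1 + k_d·θ_c) / [θ_c·(Y·k − k_d) − 1] = 85.9 × (1 + 0.0673 × 14.8) / [14.8 × (0.478 × 3.69 − 0.0673) − 1] = 171.5 / 24.11 = 7.112 mg/L.
Correct the yield for decay: Y_obs = Y/(1 + k_d θ_c) = 0.478 / (1 + 0.0673 × 14.8) = 0.478 / 1.996 = 0.2395.
ΔS = 479 − 7.11 = 471.9 mg/L, so the substrate removal rate is 25000 × 471.9/1000 = 11797 kg bCOD/d.
P_X = Y_obs · Q(S₀ − S) = 0.2395 × 11797 = 2825 kg VSS/d.

P_X ≈ 2830 kg VSS/d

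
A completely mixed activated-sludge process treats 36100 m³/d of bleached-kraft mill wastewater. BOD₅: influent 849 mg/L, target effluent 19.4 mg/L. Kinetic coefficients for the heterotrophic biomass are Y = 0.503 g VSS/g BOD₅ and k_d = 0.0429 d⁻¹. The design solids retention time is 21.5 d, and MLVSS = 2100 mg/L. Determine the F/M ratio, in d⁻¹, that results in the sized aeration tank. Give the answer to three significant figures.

From the SRT design equation V = Y Q (S₀−S) θ_c / [X (1 + k_d θ_c)] = 0.503 × 36100 × (849 − 19.4) × 21.5 / [2100 × (1 + 0.0429 × 21.5)] = 3.24×10^8 / 4037 = 80229 m³.
Food-to-microorganism ratio F/M = Q S₀ / (V X) = 36100 × 849 / (80229 × 2100) = 0.1819 d⁻¹.

F/M ≈ 0.182 d⁻¹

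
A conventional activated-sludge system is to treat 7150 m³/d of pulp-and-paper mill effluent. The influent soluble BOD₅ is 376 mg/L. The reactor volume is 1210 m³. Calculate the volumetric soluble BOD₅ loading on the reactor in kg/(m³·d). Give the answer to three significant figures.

Applied soluble BOD₅ load per unit volume = Q·S₀/V = (7150 × 376/1000)/1210 = 2.222 kg soluble BOD₅·m⁻³·d⁻¹.

L_v ≈ 2.22 kg soluble BOD₅/(m³·d)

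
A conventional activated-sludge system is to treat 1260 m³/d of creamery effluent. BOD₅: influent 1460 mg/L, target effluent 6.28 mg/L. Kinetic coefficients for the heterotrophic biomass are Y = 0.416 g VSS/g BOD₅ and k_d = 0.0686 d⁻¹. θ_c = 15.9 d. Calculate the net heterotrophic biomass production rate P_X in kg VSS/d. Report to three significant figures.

P_X ≈ 364 kg VSS/d

Correct the yield for decay: Y_obs = Y/(1 + k_d θ_c) = 0.416 / (1 + 0.0686 × 15.9) = 0.416 / 2.091 = 0.1990.
Mass of BOD₅ removed per day: Q(S₀ − S) = 1260 × 1454 g/m³ = 1832 kg/d.
So the net sludge growth is P_X = 0.1990 × 1832 = 364.5 kg VSS/d.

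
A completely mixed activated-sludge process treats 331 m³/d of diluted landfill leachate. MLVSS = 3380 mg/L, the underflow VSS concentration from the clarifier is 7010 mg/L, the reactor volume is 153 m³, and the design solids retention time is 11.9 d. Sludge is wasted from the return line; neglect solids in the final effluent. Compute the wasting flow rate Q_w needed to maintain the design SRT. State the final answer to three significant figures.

Q_w = (V·X)/(θ_c X_r) = 153.0 × 3380 / (11.9 × 7010) = 6.199 m³/d.

Q_w ≈ 6.20 m³/d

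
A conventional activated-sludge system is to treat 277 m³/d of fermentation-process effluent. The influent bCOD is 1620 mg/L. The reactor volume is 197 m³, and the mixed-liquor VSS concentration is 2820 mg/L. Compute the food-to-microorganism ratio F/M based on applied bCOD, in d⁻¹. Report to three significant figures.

F/M ≈ 0.808 d⁻¹

F/M = Q·S₀ / (V·X) = 277 × 1620 / (197.0 × 2820) = 0.8078 g bCOD·(g VSS·d)⁻¹.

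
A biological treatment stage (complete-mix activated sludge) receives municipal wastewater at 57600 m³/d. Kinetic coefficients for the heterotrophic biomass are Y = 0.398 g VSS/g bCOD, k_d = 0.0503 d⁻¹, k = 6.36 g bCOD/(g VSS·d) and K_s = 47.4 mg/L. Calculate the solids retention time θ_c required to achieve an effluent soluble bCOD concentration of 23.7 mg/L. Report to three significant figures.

From 1/θ_c = Y·k·S/(K_s + S) − k_d: Y·k·S/(K_s+S) = 0.398 × 6.36 × 23.7 / (47.4 + 23.7) = 0.8438 d⁻¹.
1/θ_c = 0.8438 − 0.0503 = 0.7935 d⁻¹, so θ_c = 1.260 d.

θ_c ≈ 1.26 d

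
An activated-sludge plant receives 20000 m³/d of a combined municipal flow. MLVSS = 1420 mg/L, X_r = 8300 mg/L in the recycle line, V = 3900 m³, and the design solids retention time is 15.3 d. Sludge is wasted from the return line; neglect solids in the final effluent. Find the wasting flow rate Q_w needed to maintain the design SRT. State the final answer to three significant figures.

Q_w ≈ 43.6 m³/d

Wasting from the return line (neglecting effluent solids): Q_w = V·X / (θ_c·X_r) = 3900 × 1420 / (15.3 × 8300) = 43.61 m³/d.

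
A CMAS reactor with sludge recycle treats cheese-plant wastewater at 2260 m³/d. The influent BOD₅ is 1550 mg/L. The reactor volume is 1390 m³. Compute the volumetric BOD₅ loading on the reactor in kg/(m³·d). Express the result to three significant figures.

Applied BOD₅ load per unit volume = Q·S₀/V = (2260 × 1550/1000)/1390 = 2.520 kg BOD₅·m⁻³·d⁻¹.

L_v ≈ 2.52 kg BOD₅/(m³·d)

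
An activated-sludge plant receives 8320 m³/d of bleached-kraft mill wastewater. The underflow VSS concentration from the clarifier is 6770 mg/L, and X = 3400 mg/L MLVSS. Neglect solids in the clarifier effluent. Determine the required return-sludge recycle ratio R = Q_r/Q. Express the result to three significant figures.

Mass balance around the secondary clarifier (neglecting effluent solids): R = X / (X_r − X) = 3400 / (6770 − 3400) = 1.009.

R ≈ 1.01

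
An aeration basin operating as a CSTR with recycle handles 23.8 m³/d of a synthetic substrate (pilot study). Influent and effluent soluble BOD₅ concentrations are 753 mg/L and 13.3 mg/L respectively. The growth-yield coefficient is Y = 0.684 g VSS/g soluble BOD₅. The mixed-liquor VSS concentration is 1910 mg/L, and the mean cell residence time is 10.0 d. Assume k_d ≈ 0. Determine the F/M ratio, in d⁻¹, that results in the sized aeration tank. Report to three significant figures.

F/M ≈ 0.149 d⁻¹

V·X = Y·Q·ΔS·θ_c gives V = 0.684 × 23.8 × (753 − 13.3) × 10.0 / 1910 = 63.05 m³.
F/M = Q·S₀ / (V·X) = 23.8 × 753 / (63.05 × 1910) = 0.1488 g soluble BOD₅·(g VSS·d)⁻¹.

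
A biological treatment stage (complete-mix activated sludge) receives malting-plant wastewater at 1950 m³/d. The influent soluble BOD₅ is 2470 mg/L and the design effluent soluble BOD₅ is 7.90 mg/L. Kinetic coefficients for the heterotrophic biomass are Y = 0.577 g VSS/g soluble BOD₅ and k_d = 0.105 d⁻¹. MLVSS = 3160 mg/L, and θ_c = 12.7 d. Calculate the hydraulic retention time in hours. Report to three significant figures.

τ ≈ 58.7 h

Steady-state biomass mass balance: V·X·(1 + k_d·θ_c) = Y·Q·(S₀ − S)·θ_c, so V = 0.577 × 1950 × (2470 − 7.90) × 12.7 / [3160 × (1 + 0.105 × 12.7)] = 3.52×10^7 / 7374 = 4771 m³.
HRT = V/Q = 4771 m³ / 1950 m³·d⁻¹ = 2.447 d × 24 = 58.72 h.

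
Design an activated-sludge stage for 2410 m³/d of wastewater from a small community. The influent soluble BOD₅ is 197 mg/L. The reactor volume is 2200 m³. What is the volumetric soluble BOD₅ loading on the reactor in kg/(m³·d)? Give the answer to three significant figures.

Applied soluble BOD₅ load per unit volume = Q·S₀/V = (2410 × 197/1000)/2200 = 0.2158 kg soluble BOD₅·m⁻³·d⁻¹.

L_v ≈ 0.216 kg soluble BOD₅/(m³·d)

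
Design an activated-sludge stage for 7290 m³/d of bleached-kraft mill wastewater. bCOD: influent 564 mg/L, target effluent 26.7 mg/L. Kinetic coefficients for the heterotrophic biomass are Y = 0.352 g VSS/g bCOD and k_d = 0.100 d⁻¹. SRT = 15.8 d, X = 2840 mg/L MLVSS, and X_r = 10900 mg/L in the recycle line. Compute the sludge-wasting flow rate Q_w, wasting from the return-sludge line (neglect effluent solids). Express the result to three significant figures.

Q_w ≈ 49.0 m³/d

Steady-state biomass mass balance: V·X·(1 + k_d·θ_c) = Y·Q·(S₀ − S)·θ_c, so V = 0.352 × 7290 × (564 − 26.7) × 15.8 / [2840 × (1 + 0.100 × 15.8)] = 2.18×10^7 / 7327 = 2973 m³.
θ_c = V·X/(Q_w·X_r) when wasting from the recycle, so Q_w = V·X/(θ_c·X_r) = 2973 × 2840 / (15.8 × 10900) = 49.03 m³/d.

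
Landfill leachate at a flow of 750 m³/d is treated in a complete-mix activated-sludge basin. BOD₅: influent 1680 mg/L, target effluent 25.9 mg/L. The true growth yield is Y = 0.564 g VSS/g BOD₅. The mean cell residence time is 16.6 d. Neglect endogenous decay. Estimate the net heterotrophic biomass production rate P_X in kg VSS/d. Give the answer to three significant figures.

P_X ≈ 700 kg VSS/d

With endogenous decay neglected, the observed yield equals the true yield: Y_obs = Y = 0.564 g VSS/g BOD₅.
Q·(S₀ − S) = 750 × (1680 − 25.9) × 10⁻³ = 1241 kg/d removed.
So the net sludge growth is P_X = 0.5640 × 1241 = 699.7 kg VSS/d.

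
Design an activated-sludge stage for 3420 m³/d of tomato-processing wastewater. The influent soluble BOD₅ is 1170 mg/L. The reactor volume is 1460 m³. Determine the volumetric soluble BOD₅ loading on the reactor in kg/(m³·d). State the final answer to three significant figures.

L_v ≈ 2.74 kg soluble BOD₅/(m³·d)

Volumetric loading L_v = Q·S₀ / V = 3420 × 1170 g/m³ / 1460 m³ = 2741 g/(m³·d) = 2.741 kg soluble BOD₅/(m³·d).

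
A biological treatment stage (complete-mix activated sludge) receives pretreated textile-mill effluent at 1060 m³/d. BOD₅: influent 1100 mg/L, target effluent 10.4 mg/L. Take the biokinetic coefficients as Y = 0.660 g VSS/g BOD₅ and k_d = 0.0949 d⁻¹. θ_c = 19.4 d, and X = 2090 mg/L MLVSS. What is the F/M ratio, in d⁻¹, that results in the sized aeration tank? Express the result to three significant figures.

Rearranging the biomass balance for a CMAS with decay, V = Y·Q·ΔS·θ_c / [X·(1+k_d θ_c)] = 0.660 × 1060 × (1100 − 10.4) × 19.4 / [2090 × (1 + 0.0949 × 19.4)] = 1.48×10^7 / 5938 = 2491 m³.
F/M = Q·S₀ / (V·X) = 1060 × 1100 / (2491 × 2090) = 0.2240 g BOD₅·(g VSS·d)⁻¹.

F/M ≈ 0.224 d⁻¹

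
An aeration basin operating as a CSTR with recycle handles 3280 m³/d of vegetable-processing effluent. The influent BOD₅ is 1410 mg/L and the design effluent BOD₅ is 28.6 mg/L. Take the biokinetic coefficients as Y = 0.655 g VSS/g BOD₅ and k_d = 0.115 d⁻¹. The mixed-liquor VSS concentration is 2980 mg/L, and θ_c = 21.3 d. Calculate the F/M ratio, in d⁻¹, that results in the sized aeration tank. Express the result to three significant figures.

F/M ≈ 0.252 d⁻¹

Steady-state biomass mass balance: V·X·(1 + k_d·θ_c) = Y·Q·(S₀ − S)·θ_c, so V = 0.655 × 3280 × (1410 − 28.6) × 21.3 / [2980 × (1 + 0.115 × 21.3)] = 6.32×10^7 / 10280 = 6150 m³.
Food-to-microorganism ratio F/M = Q S₀ / (V X) = 3280 × 1410 / (6150 × 2980) = 0.2524 d⁻¹.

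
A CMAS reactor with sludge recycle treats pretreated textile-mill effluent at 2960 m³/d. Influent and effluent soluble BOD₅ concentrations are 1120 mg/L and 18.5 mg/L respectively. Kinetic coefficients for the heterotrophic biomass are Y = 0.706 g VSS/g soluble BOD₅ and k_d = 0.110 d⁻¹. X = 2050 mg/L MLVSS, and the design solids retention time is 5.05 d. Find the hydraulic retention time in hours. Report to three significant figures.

Steady-state biomass mass balance: V·X·(1 + k_d·θ_c) = Y·Q·(S₀ − S)·θ_c, so V = 0.706 × 2960 × (1120 − 18.5) × 5.05 / [2050 × (1 + 0.110 × 5.05)] = 1.16×10^7 / 3189 = 3645 m³.
τ = V/Q = 3645/2960 = 1.232 d, or 29.56 h.

τ ≈ 29.6 h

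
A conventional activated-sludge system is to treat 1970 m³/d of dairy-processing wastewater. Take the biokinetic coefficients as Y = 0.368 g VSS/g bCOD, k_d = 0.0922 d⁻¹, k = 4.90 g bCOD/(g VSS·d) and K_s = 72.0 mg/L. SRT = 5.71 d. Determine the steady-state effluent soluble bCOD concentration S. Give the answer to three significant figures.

S ≈ 12.5 mg/L

For a completely mixed reactor with recycle the Lawrence–McCarty relation gives S = K_s·(1 + k_d·θ_c) / [θ_c·(Y·k − k_d) − 1] = 72.0 × (1 + 0.0922 × 5.71) / [5.71 × (0.368 × 4.90 − 0.0922) − 1] = 109.9 / 8.770 = 12.53 mg/L.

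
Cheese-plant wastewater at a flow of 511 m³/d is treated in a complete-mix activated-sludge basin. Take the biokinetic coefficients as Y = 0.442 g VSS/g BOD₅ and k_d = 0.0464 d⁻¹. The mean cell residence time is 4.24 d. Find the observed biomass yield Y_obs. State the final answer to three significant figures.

Y_obs = Y / (1 + k_d θ_c) = 0.442 / (1 + 0.0464 × 4.24) = 0.442 / 1.197 = 0.3693.

Y_obs ≈ 0.369 g VSS/g BOD₅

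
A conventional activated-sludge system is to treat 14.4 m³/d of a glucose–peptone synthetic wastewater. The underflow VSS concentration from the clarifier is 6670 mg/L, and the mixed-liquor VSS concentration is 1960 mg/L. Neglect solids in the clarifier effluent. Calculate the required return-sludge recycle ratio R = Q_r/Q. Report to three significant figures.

R ≈ 0.416

Mass balance around the secondary clarifier (neglecting effluent solids): R = X / (X_r − X) = 1960 / (6670 − 1960) = 0.4161.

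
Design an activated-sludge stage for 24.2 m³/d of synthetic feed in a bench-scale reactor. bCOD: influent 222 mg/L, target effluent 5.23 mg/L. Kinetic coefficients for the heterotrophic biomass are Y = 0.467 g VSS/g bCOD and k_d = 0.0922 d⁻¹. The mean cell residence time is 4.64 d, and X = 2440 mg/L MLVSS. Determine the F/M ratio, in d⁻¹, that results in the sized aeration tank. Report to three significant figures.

Rearranging the biomass balance for a CMAS with decay, V = Y·Q·ΔS·θ_c / [X·(1+k_d θ_c)] = 0.467 × 24.2 × (222 − 5.23) × 4.64 / [2440 × (1 + 0.0922 × 4.64)] = 1.14×10^4 / 3484 = 3.263 m³.
Food-to-microorganism ratio F/M = Q S₀ / (V X) = 24.2 × 222 / (3.263 × 2440) = 0.6748 d⁻¹.

F/M ≈ 0.675 d⁻¹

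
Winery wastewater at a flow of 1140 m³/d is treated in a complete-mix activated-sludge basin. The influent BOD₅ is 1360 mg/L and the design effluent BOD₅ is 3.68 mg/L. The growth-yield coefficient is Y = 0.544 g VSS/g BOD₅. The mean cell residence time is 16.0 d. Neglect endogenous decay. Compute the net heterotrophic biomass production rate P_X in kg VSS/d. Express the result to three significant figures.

Since k_d ≈ 0, Y_obs = Y = 0.544 g VSS/g BOD₅.
Q·(S₀ − S) = 1140 × (1360 − 3.68) × 10⁻³ = 1546 kg/d removed.
P_X = Y_obs · Q(S₀ − S) = 0.5440 × 1546 = 841.1 kg VSS/d.

P_X ≈ 841 kg VSS/d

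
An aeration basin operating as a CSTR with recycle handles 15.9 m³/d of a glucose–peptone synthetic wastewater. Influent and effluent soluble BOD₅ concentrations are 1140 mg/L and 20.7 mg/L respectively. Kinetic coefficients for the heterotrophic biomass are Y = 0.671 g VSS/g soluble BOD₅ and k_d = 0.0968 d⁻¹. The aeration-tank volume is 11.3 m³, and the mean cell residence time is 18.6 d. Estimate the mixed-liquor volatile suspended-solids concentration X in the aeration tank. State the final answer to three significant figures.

X ≈ 7020 mg/L

From V·X·(1 + k_d·θ_c) = Y·Q·(S₀ − S)·θ_c: X = 0.671 × 15.9 × (1140 − 20.7) × 18.6 / [11.3 × (1 + 0.0968 × 18.6)] = 7019 mg/L.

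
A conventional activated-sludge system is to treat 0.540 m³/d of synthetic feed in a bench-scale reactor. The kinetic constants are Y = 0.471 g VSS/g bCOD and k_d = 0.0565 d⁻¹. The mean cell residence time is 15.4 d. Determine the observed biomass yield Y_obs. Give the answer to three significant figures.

Y_obs ≈ 0.252 g VSS/g bCOD

Correct the yield for decay: Y_obs = Y/(1 + k_d θ_c) = 0.471 / (1 + 0.0565 × 15.4) = 0.471 / 1.870 = 0.2519.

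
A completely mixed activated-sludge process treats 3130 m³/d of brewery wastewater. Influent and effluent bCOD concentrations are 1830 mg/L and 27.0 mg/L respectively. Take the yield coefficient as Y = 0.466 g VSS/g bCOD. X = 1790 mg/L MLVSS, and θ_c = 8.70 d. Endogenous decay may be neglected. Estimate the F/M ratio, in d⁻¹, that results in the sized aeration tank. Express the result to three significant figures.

F/M ≈ 0.250 d⁻¹

V·X = Y·Q·ΔS·θ_c gives V = 0.466 × 3130 × (1830 − 27.0) × 8.70 / 1790 = 12782 m³.
Food-to-microorganism ratio F/M = Q S₀ / (V X) = 3130 × 1830 / (12782 × 1790) = 0.2504 d⁻¹.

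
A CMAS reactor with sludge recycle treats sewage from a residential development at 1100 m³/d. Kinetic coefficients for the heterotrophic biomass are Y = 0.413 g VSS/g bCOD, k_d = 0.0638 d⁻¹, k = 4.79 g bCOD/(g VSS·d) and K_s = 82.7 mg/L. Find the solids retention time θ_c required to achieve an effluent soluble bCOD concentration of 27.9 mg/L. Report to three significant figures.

Specific growth rate at S = 27.9 mg/L: μ = YkS/(K_s+S) = 0.413·4.79·27.9/(82.7+27.9) = 0.4990 d⁻¹.
1/θ_c = 0.4990 − 0.0638 = 0.4352 d⁻¹, so θ_c = 2.298 d.

θ_c ≈ 2.30 d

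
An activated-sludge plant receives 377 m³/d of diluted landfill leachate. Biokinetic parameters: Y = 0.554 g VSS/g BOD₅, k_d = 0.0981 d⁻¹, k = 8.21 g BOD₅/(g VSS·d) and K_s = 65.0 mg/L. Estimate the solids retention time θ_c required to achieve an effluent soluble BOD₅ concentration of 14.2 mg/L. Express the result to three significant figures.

From 1/θ_c = Y·k·S/(K_s + S) − k_d: Y·k·S/(K_s+S) = 0.554 × 8.21 × 14.2 / (65.0 + 14.2) = 0.8155 d⁻¹.
1/θ_c = 0.8155 − 0.0981 = 0.7174 d⁻¹, so θ_c = 1.394 d.

θ_c ≈ 1.39 d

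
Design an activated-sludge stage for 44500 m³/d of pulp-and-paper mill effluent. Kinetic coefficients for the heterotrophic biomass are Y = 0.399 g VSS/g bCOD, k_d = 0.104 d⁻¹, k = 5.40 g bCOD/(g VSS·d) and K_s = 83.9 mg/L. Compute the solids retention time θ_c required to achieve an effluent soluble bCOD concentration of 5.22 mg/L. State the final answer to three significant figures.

At the target effluent, Y k S/(K_s+S) = 0.399×5.40×5.22/89.12 = 0.1262 d⁻¹.
1/θ_c = 0.1262 − 0.104 = 0.02220 d⁻¹, so θ_c = 45.04 d.

θ_c ≈ 45.0 d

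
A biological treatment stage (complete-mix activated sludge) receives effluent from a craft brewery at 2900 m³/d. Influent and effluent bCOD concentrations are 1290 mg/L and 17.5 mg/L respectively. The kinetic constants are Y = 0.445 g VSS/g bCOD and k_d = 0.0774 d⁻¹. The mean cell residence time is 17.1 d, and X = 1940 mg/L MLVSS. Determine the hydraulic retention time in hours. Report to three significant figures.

Steady-state biomass mass balance: V·X·(1 + k_d·θ_c) = Y·Q·(S₀ − S)·θ_c, so V = 0.445 × 2900 × (1290 − 17.5) × 17.1 / [1940 × (1 + 0.0774 × 17.1)] = 2.81×10^7 / 4508 = 6230 m³.
HRT = V/Q = 6230 m³ / 2900 m³·d⁻¹ = 2.148 d × 24 = 51.56 h.

τ ≈ 51.6 h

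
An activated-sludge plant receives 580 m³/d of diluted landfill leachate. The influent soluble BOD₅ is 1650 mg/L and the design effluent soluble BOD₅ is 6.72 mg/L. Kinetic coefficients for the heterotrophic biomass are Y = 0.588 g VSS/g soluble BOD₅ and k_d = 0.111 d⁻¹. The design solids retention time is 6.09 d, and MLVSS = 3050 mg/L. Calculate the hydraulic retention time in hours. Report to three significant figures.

Rearranging the biomass balance for a CMAS with decay, V = Y·Q·ΔS·θ_c / [X·(1+k_d θ_c)] = 0.588 × 580 × (1650 − 6.72) × 6.09 / [3050 × (1 + 0.111 × 6.09)] = 3.41×10^6 / 5112 = 667.7 m³.
HRT = V/Q = 667.7 m³ / 580 m³·d⁻¹ = 1.151 d × 24 = 27.63 h.

τ ≈ 27.6 h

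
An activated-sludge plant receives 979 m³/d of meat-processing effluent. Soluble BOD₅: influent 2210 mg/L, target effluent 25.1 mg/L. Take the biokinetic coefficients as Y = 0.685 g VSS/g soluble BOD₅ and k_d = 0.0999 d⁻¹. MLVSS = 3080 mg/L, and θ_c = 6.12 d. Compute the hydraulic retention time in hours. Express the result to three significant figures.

τ ≈ 44.3 h

From the SRT design equation V = Y Q (S₀−S) θ_c / [X (1 + k_d θ_c)] = 0.685 × 979 × (2210 − 25.1) × 6.12 / [3080 × (1 + 0.0999 × 6.12)] = 8.97×10^6 / 4963 = 1807 m³.
HRT = V/Q = 1807 m³ / 979 m³·d⁻¹ = 1.846 d × 24 = 44.29 h.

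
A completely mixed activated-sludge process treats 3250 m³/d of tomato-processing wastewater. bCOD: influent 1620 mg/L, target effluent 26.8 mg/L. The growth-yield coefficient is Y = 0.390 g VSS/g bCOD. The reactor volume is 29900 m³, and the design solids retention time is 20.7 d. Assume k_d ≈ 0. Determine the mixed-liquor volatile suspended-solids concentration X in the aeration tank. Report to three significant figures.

X ≈ 1400 mg/L

Without decay, X = Y Q (S₀−S) θ_c / V = 0.390 × 3250 × (1620 − 26.8) × 20.7 / 29900 = 1398 mg/L.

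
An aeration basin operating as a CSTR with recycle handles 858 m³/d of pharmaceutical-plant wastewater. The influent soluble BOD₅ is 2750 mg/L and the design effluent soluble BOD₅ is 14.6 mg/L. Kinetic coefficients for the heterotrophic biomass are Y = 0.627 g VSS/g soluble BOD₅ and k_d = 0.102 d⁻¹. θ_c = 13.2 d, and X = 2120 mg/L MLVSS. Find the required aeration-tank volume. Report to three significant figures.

V ≈ 3900 m³

From the SRT design equation V = Y Q (S₀−S) θ_c / [X (1 + k_d θ_c)] = 0.627 × 858 × (2750 − 14.6) × 13.2 / [2120 × (1 + 0.102 × 13.2)] = 1.94×10^7 / 4974 = 3905 m³.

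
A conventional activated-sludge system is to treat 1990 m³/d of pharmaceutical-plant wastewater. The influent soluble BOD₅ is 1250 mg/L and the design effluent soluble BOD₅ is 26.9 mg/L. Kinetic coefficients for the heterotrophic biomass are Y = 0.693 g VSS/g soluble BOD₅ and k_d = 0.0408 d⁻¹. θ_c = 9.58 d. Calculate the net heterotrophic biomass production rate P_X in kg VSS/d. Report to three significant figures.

P_X ≈ 1210 kg VSS/d

The observed yield is Y_obs = Y/(1 + k_d·θ_c) = 0.693 / (1 + 0.0408 × 9.58) = 0.693 / 1.391 = 0.4983 g VSS per g soluble BOD₅ removed.
Q·(S₀ − S) = 1990 × (1250 − 26.9) × 10⁻³ = 2434 kg/d removed.
Net biomass production P_X = Y_obs × Q·(S₀ − S) = 0.4983 × 2434 = 1213 kg VSS/d.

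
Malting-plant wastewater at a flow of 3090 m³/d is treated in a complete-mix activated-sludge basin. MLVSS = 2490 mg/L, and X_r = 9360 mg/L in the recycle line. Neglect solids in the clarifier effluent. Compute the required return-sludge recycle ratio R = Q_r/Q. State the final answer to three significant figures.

Solids balance on the clarifier gives (1+R)X = R·X_r, so R = X/(X_r − X) = 2490 / (9360 − 2490) = 0.3624.

R ≈ 0.362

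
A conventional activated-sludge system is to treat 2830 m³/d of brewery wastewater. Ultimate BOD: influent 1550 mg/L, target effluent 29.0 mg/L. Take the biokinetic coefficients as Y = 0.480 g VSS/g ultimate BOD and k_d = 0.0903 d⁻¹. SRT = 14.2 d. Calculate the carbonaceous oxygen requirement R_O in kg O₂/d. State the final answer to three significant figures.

R_O ≈ 3020 kg O₂/d

The observed yield is Y_obs = Y/(1 + k_d·θ_c) = 0.480 / (1 + 0.0903 × 14.2) = 0.480 / 2.282 = 0.2103 g VSS per g ultimate BOD removed.
Mass of ultimate BOD removed per day: Q(S₀ − S) = 2830 × 1521 g/m³ = 4304 kg/d.
Biomass synthesised: P_X = Y_obs × 4304 = 905.3 kg VSS/d.
R_O = Q·ΔS − 1.42 P_X = 4304 − 1286 = 3019 kg O₂/d.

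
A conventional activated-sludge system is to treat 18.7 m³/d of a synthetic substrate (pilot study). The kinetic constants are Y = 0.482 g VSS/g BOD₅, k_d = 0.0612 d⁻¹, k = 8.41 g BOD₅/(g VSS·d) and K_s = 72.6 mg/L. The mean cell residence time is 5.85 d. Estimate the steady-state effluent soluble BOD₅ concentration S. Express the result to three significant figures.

S ≈ 4.41 mg/L

For a completely mixed reactor with recycle the Lawrence–McCarty relation gives S = K_s·(1 + k_d·θ_c) / [θ_c·(Y·k − k_d) − 1] = 72.6 × (1 + 0.0612 × 5.85) / [5.85 × (0.482 × 8.41 − 0.0612) − 1] = 98.59 / 22.36 = 4.410 mg/L.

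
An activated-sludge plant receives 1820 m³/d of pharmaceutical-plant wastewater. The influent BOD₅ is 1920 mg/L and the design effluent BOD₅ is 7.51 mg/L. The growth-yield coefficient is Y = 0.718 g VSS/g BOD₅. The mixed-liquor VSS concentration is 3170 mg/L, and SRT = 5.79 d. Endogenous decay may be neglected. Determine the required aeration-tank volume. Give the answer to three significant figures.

V·X = Y·Q·ΔS·θ_c gives V = 0.718 × 1820 × (1920 − 7.51) × 5.79 / 3170 = 4565 m³.

V ≈ 4560 m³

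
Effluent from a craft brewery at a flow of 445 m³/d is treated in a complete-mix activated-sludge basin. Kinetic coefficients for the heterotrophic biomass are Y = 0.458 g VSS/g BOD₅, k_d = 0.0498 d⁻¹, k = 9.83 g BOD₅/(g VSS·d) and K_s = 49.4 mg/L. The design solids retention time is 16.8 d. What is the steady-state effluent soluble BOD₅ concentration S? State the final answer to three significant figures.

For a completely mixed reactor with recycle the Lawrence–McCarty relation gives S = K_s·(1 + k_d·θ_c) / [θ_c·(Y·k − k_d) − 1] = 49.4 × (1 + 0.0498 × 16.8) / [16.8 × (0.458 × 9.83 − 0.0498) − 1] = 90.73 / 73.80 = 1.229 mg/L.

S ≈ 1.23 mg/L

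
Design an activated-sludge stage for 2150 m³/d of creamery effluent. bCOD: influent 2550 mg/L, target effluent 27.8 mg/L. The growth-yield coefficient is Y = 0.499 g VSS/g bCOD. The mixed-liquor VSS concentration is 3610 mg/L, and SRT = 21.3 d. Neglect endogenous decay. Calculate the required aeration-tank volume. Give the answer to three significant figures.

Biomass mass balance (decay neglected): V·X = Y·Q·(S₀ − S)·θ_c, so V = 0.499 × 2150 × (2550 − 27.8) × 21.3 / 3610 = 15966 m³.

V ≈ 16000 m³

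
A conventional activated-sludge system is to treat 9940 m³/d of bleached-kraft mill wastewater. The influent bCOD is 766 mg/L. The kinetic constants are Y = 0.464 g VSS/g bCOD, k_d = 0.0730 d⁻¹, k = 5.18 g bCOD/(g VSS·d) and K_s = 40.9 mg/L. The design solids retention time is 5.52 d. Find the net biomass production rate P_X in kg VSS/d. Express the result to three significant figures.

From the Monod/SRT balance for a CMAS, S = K_s·(1+k_d θ_c)/[θ_c·(Y k − k_d) − 1] = 40.9 × (1 + 0.0730 × 5.52) / [5.52 × (0.464 × 5.18 − 0.0730) − 1] = 57.38 / 11.86 = 4.836 mg/L.
Observed yield with endogenous decay: Y_obs = Y / (1 + k_d·θ_c) = 0.464 / (1 + 0.0730 × 5.52) = 0.464 / 1.403 = 0.3307 g VSS/g bCOD.
Substrate removed = Q·(S₀ − S) = 9940 m³/d × (766 − 4.84) g/m³ = 7.57×10^6 g/d = 7566 kg/d.
P_X = Y_obs · Q(S₀ − S) = 0.3307 × 7566 = 2502 kg VSS/d.

P_X ≈ 2500 kg VSS/d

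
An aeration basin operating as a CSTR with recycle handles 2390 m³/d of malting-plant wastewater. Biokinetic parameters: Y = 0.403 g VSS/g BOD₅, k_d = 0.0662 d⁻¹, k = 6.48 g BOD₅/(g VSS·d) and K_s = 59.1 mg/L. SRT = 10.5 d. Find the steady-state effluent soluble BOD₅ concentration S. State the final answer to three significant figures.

For a completely mixed reactor with recycle the Lawrence–McCarty relation gives S = K_s·(1 + k_d·θ_c) / [θ_c·(Y·k − k_d) − 1] = 59.1 × (1 + 0.0662 × 10.5) / [10.5 × (0.403 × 6.48 − 0.0662) − 1] = 100.2 / 25.73 = 3.894 mg/L.

S ≈ 3.89 mg/L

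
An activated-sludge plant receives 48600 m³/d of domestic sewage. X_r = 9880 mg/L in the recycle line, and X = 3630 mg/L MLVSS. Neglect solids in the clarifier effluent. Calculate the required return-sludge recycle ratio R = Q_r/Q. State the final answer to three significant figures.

R ≈ 0.581

Solids balance on the clarifier gives (1+R)X = R·X_r, so R = X/(X_r − X) = 3630 / (9880 − 3630) = 0.5808.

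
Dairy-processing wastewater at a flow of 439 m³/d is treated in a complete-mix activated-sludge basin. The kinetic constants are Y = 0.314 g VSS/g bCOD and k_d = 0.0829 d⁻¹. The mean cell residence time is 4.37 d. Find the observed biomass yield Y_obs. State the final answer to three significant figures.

Y_obs ≈ 0.230 g VSS/g bCOD

Correct the yield for decay: Y_obs = Y/(1 + k_d θ_c) = 0.314 / (1 + 0.0829 × 4.37) = 0.314 / 1.362 = 0.2305.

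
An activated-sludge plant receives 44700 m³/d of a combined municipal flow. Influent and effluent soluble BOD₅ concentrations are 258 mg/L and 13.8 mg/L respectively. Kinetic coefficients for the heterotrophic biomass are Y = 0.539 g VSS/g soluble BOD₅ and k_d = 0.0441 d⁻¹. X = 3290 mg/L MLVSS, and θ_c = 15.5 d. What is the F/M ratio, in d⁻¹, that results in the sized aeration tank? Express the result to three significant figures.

F/M ≈ 0.213 d⁻¹

From the SRT design equation V = Y Q (S₀−S) θ_c / [X (1 + k_d θ_c)] = 0.539 × 44700 × (258 − 13.8) × 15.5 / [3290 × (1 + 0.0441 × 15.5)] = 9.12×10^7 / 5539 = 16465 m³.
F/M = applied load / biomass = Q·S₀/(V·X) = 44700 × 258 / (16465 × 3290) = 0.2129 d⁻¹.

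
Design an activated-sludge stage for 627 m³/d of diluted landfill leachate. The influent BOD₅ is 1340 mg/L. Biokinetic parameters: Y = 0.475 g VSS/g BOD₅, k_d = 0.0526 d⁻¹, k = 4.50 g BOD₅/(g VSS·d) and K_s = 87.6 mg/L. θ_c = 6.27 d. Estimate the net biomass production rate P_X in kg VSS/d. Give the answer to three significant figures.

For a completely mixed reactor with recycle the Lawrence–McCarty relation gives S = K_s·(1 + k_d·θ_c) / [θ_c·(Y·k − k_d) − 1] = 87.6 × (1 + 0.0526 × 6.27) / [6.27 × (0.475 × 4.50 − 0.0526) − 1] = 116.5 / 12.07 = 9.649 mg/L.
The observed yield is Y_obs = Y/(1 + k_d·θ_c) = 0.475 / (1 + 0.0526 × 6.27) = 0.475 / 1.330 = 0.3572 g VSS per g BOD₅ removed.
Q·(S₀ − S) = 627 × (1340 − 9.65) × 10⁻³ = 834.1 kg/d removed.
So the net sludge growth is P_X = 0.3572 × 834.1 = 297.9 kg VSS/d.

P_X ≈ 298 kg VSS/d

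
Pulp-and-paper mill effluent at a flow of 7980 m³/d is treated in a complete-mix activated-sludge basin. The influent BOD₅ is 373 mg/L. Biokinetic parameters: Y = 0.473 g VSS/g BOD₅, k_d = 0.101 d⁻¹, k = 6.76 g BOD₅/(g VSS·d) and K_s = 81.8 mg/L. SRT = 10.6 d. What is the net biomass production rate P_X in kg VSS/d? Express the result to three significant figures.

P_X ≈ 670 kg VSS/d

From the Monod/SRT balance for a CMAS, S = K_s·(1+k_d θ_c)/[θ_c·(Y k − k_d) − 1] = 81.8 × (1 + 0.101 × 10.6) / [10.6 × (0.473 × 6.76 − 0.101) − 1] = 169.4 / 31.82 = 5.322 mg/L.
Y_obs = Y / (1 + k_d θ_c) = 0.473 / (1 + 0.101 × 10.6) = 0.473 / 2.071 = 0.2284.
Substrate removed = Q·(S₀ − S) = 7980 m³/d × (373 − 5.32) g/m³ = 2.93×10^6 g/d = 2934 kg/d.
So the net sludge growth is P_X = 0.2284 × 2934 = 670.3 kg VSS/d.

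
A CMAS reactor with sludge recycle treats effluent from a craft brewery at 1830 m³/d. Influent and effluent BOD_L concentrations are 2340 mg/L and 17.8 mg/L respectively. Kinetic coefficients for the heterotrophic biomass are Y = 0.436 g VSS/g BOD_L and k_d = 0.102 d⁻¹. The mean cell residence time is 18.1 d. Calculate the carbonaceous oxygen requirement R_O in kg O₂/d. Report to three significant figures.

R_O ≈ 3330 kg O₂/d

The observed yield is Y_obs = Y/(1 + k_d·θ_c) = 0.436 / (1 + 0.102 × 18.1) = 0.436 / 2.846 = 0.1532 g VSS per g BOD_L removed.
Substrate removed = Q·(S₀ − S) = 1830 m³/d × (2340 − 17.8) g/m³ = 4.25×10^6 g/d = 4250 kg/d.
P_X = Y_obs·Q·(S₀ − S) = 0.1532 × 4250 = 651.0 kg VSS/d.
R_O = Q·ΔS − 1.42 P_X = 4250 − 924.4 = 3325 kg O₂/d.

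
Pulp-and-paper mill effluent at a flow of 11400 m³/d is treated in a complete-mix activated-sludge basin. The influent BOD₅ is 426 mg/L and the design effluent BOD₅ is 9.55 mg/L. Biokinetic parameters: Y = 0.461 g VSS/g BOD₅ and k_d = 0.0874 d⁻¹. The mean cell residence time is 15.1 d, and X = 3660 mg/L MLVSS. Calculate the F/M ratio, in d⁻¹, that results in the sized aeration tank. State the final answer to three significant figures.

F/M ≈ 0.341 d⁻¹

Steady-state biomass mass balance: V·X·(1 + k_d·θ_c) = Y·Q·(S₀ − S)·θ_c, so V = 0.461 × 11400 × (426 − 9.55) × 15.1 / [3660 × (1 + 0.0874 × 15.1)] = 3.3×10^7 / 8490 = 3892 m³.
F/M = Q·S₀ / (V·X) = 11400 × 426 / (3892 × 3660) = 0.3409 g BOD₅·(g VSS·d)⁻¹.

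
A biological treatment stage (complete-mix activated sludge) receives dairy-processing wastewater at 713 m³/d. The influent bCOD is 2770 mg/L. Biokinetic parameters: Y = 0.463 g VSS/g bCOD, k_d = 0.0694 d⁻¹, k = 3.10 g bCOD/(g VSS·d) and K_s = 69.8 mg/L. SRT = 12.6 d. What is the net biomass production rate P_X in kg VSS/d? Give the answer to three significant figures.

P_X ≈ 486 kg VSS/d

Effluent substrate depends only on kinetics and SRT: S = K_s(1 + k_d θ_c) / [θ_c(Yk − k_d) − 1] = 69.8 × (1 + 0.0694 × 12.6) / [12.6 × (0.463 × 3.10 − 0.0694) − 1] = 130.8 / 16.21 = 8.071 mg/L.
Observed yield with endogenous decay: Y_obs = Y / (1 + k_d·θ_c) = 0.463 / (1 + 0.0694 × 12.6) = 0.463 / 1.874 = 0.2470 g VSS/g bCOD.
Substrate removed = Q·(S₀ − S) = 713 m³/d × (2770 − 8.07) g/m³ = 1.97×10^6 g/d = 1969 kg/d.
P_X = Y_obs · Q(S₀ − S) = 0.2470 × 1969 = 486.4 kg VSS/d.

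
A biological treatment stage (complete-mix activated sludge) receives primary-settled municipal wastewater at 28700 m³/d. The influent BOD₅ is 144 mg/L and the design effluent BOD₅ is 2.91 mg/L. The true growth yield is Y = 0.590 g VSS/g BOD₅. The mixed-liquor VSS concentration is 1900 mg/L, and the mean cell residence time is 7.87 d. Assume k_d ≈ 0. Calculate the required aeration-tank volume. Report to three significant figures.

Biomass mass balance (decay neglected): V·X = Y·Q·(S₀ − S)·θ_c, so V = 0.590 × 28700 × (144 − 2.91) × 7.87 / 1900 = 9896 m³.

V ≈ 9900 m³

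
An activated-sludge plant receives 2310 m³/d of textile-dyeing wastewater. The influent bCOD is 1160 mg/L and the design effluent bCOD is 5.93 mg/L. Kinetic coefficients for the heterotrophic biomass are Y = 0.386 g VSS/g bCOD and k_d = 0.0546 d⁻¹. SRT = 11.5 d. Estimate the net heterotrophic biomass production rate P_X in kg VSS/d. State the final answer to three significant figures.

The observed yield is Y_obs = Y/(1 + k_d·θ_c) = 0.386 / (1 + 0.0546 × 11.5) = 0.386 / 1.628 = 0.2371 g VSS per g bCOD removed.
Substrate removed = Q·(S₀ − S) = 2310 m³/d × (1160 − 5.93) g/m³ = 2.67×10^6 g/d = 2666 kg/d.
P_X = Y_obs · Q(S₀ − S) = 0.2371 × 2666 = 632.1 kg VSS/d.

P_X ≈ 632 kg VSS/d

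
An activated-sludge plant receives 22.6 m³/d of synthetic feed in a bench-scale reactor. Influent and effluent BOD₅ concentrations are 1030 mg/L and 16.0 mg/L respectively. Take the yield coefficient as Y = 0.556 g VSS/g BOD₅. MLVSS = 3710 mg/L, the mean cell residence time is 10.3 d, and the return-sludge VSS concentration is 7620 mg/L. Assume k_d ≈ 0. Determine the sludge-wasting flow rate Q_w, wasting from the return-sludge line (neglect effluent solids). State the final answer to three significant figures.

Q_w ≈ 1.67 m³/d

V·X = Y·Q·ΔS·θ_c gives V = 0.556 × 22.6 × (1030 − 16.0) × 10.3 / 3710 = 35.37 m³.
θ_c = V·X/(Q_w·X_r) when wasting from the recycle, so Q_w = V·X/(θ_c·X_r) = 35.37 × 3710 / (10.3 × 7620) = 1.672 m³/d.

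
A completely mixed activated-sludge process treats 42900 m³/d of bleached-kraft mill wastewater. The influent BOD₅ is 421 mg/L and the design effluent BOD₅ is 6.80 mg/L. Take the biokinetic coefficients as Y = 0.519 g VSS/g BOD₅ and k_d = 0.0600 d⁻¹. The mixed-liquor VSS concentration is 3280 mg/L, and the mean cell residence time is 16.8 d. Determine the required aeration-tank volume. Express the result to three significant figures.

From the SRT design equation V = Y Q (S₀−S) θ_c / [X (1 + k_d θ_c)] = 0.519 × 42900 × (421 − 6.80) × 16.8 / [3280 × (1 + 0.0600 × 16.8)] = 1.55×10^8 / 6586 = 23524 m³.

V ≈ 23500 m³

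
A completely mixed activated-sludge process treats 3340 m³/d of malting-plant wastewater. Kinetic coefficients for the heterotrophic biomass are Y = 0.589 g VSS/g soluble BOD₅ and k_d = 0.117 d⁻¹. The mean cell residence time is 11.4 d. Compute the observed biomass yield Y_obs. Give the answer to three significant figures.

Y_obs = Y / (1 + k_d θ_c) = 0.589 / (1 + 0.117 × 11.4) = 0.589 / 2.334 = 0.2524.

Y_obs ≈ 0.252 g VSS/g soluble BOD₅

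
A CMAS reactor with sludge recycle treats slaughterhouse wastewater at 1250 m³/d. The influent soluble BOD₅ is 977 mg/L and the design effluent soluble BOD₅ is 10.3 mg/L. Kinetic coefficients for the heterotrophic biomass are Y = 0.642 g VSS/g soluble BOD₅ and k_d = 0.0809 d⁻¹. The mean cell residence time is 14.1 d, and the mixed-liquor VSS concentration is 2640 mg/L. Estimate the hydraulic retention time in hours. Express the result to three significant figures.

Steady-state biomass mass balance: V·X·(1 + k_d·θ_c) = Y·Q·(S₀ − S)·θ_c, so V = 0.642 × 1250 × (977 − 10.3) × 14.1 / [2640 × (1 + 0.0809 × 14.1)] = 1.09×10^7 / 5651 = 1936 m³.
τ = V/Q = 1936/1250 = 1.548 d, or 37.16 h.

τ ≈ 37.2 h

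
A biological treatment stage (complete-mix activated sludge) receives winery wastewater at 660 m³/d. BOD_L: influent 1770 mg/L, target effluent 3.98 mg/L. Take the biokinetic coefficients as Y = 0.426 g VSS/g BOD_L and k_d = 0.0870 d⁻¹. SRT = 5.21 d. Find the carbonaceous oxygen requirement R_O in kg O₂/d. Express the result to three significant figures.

R_O ≈ 680 kg O₂/d

The observed yield is Y_obs = Y/(1 + k_d·θ_c) = 0.426 / (1 + 0.0870 × 5.21) = 0.426 / 1.453 = 0.2931 g VSS per g BOD_L removed.
Mass of BOD_L removed per day: Q(S₀ − S) = 660 × 1766 g/m³ = 1166 kg/d.
Net sludge production P_X = 0.2931 × 1166 = 341.7 kg VSS/d.
R_O = Q·ΔS − 1.42 P_X = 1166 − 485.2 = 680.4 kg O₂/d.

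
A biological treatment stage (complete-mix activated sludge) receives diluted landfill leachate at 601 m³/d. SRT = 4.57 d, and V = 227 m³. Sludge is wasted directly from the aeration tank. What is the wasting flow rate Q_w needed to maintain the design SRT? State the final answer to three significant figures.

Q_w ≈ 49.7 m³/d

For wasting at MLVSS concentration, Q_w = V/θ_c = 227.0/4.57 = 49.67 m³/d.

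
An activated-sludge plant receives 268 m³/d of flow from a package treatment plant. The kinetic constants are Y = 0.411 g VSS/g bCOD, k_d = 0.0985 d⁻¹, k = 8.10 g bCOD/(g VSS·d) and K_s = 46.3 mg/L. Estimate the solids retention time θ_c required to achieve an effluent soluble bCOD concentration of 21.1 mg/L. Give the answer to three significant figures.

At the target effluent, Y k S/(K_s+S) = 0.411×8.10×21.1/67.40 = 1.042 d⁻¹.
1/θ_c = 1.042 − 0.0985 = 0.9437 d⁻¹, so θ_c = 1.060 d.

θ_c ≈ 1.06 d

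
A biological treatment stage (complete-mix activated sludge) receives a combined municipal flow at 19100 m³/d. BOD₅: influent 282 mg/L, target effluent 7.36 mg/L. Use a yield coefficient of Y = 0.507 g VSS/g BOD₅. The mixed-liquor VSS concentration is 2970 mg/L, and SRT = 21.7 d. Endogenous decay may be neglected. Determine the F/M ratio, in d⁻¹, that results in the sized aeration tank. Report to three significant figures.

F/M ≈ 0.0933 d⁻¹

V·X = Y·Q·ΔS·θ_c gives V = 0.507 × 19100 × (282 − 7.36) × 21.7 / 2970 = 19432 m³.
F/M = applied load / biomass = Q·S₀/(V·X) = 19100 × 282 / (19432 × 2970) = 0.09333 d⁻¹.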